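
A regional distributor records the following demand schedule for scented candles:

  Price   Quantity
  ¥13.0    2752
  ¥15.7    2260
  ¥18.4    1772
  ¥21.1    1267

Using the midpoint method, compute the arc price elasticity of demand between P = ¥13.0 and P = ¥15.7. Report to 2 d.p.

-1.04

At P = 13.0, Q = 2752; at P = 15.7, Q = 2260.
ΔQ = -492, ΔP = 2.7. Midpoints: P̄ = 14.35, Q̄ = 2506.0.
ε = (ΔQ/ΔP)(P̄/Q̄) = (-492/2.7)(14.35/2506.0).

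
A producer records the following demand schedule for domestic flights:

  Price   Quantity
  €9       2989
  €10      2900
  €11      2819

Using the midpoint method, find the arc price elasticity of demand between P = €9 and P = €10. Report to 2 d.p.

At P = 9, Q = 2989; at P = 10, Q = 2900.
ΔQ = -89, ΔP = 1. Midpoints: P̄ = 9.50, Q̄ = 2944.5.
ε = (ΔQ/ΔP)(P̄/Q̄) = (-89/1)(9.50/2944.5).

-0.29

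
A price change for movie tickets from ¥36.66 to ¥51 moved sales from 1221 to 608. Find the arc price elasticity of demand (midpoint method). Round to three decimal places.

ΔQ = 608 − 1221 = -613; ΔP = 51 − 36.66 = 14.34.
Midpoints: P̄ = 43.83, Q̄ = 914.5.
ε = (ΔQ/ΔP)(P̄/Q̄) = (-613/14.34)(43.83/914.5).

-2.049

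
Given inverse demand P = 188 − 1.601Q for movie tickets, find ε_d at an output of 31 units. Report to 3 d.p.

-2.788

At Q = 31, P = 188 − 1.601(31) = 138.37.
dP/dQ = −1.601, so dQ/dP = 1/(−1.601) = -0.625.
ε = (dQ/dP)(P/Q) = (-0.625)(138.37/31).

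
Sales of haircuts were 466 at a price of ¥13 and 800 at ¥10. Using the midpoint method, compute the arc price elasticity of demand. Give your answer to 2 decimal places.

ΔQ = 800 − 466 = 334; ΔP = 10 − 13 = -3.
Midpoints: P̄ = 11.50, Q̄ = 633.0.
ε = (ΔQ/ΔP)(P̄/Q̄) = (334/-3)(11.50/633.0).

-2.02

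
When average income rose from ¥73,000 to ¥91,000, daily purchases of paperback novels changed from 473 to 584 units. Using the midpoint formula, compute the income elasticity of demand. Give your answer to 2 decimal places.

ΔQ = 111, ΔI = 18000. Midpoints: Ī = 82,000, Q̄ = 528.5.
ε_I = (ΔQ/ΔI)(Ī/Q̄) = (111/18000)(82000/528.5).
ε_I > 0, so the good is normal.

0.96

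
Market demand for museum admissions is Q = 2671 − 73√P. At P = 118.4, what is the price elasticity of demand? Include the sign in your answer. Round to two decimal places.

-0.21

At P = 118.4, Q = 1876.674.
dQ/dP = −73/(2√P) = -3.354.
ε = (dQ/dP)(P/Q) = (-3.354)(118.4/1876.674).
|ε| < 1, so demand is inelastic at this price.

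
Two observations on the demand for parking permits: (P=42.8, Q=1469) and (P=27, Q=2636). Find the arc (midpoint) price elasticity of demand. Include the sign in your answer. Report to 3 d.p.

-1.256

ΔQ = 2636 − 1469 = 1167; ΔP = 27 − 42.8 = -15.8.
Midpoints: P̄ = 34.90, Q̄ = 2052.5.
ε = (ΔQ/ΔP)(P̄/Q̄) = (1167/-15.8)(34.90/2052.5).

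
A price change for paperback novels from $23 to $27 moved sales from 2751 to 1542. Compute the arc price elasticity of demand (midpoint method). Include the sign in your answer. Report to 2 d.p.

ΔQ = 1542 − 2751 = -1209; ΔP = 27 − 23 = 4.
Midpoints: P̄ = 25.00, Q̄ = 2146.5.
ε = (ΔQ/ΔP)(P̄/Q̄) = (-1209/4)(25.00/2146.5).

-3.52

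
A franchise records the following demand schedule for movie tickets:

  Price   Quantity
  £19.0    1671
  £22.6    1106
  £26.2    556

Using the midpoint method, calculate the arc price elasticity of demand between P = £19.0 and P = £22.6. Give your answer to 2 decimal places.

At P = 19.0, Q = 1671; at P = 22.6, Q = 1106.
ΔQ = -565, ΔP = 3.6. Midpoints: P̄ = 20.80, Q̄ = 1388.5.
ε = (ΔQ/ΔP)(P̄/Q̄) = (-565/3.6)(20.80/1388.5).

-2.35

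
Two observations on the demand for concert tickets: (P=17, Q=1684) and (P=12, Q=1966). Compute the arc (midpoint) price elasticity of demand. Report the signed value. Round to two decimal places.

-0.45

ΔQ = 1966 − 1684 = 282; ΔP = 12 − 17 = -5.
Midpoints: P̄ = 14.50, Q̄ = 1825.0.
ε = (ΔQ/ΔP)(P̄/Q̄) = (282/-5)(14.50/1825.0).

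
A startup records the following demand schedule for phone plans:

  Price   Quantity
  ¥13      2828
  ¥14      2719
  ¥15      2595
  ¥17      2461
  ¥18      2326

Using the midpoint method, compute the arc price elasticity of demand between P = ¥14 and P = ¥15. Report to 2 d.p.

-0.68

At P = 14, Q = 2719; at P = 15, Q = 2595.
ΔQ = -124, ΔP = 1. Midpoints: P̄ = 14.50, Q̄ = 2657.0.
ε = (ΔQ/ΔP)(P̄/Q̄) = (-124/1)(14.50/2657.0).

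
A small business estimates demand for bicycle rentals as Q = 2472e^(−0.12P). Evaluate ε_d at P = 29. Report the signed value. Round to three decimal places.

-3.480

At P = 29, Q = 76.156.
dQ/dP = −0.12·2472e^(−0.12P) = −0.12Q = -9.139.
ε = (dQ/dP)(P/Q) = (-9.139)(29/76.156).
|ε| > 1, so demand is elastic at this price.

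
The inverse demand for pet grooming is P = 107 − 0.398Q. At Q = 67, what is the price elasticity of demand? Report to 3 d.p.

-3.013

At Q = 67, P = 107 − 0.398(67) = 80.33.
dP/dQ = −0.398, so dQ/dP = 1/(−0.398) = -2.513.
ε = (dQ/dP)(P/Q) = (-2.513)(80.33/67).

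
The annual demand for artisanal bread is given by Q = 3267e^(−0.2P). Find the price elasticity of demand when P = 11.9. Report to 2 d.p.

-2.38

At P = 11.9, Q = 302.363.
dQ/dP = −0.2·3267e^(−0.2P) = −0.2Q = -60.473.
ε = (dQ/dP)(P/Q) = (-60.473)(11.9/302.363).
|ε| > 1, so demand is elastic at this price.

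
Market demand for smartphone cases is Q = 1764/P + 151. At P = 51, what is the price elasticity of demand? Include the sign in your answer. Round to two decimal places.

At P = 51, Q = 185.588.
dQ/dP = −1764/P² = -0.678.
ε = (dQ/dP)(P/Q) = (-0.678)(51/185.588).

-0.19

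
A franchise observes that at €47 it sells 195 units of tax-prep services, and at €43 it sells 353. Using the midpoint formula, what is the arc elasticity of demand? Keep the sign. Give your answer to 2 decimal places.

ΔQ = 353 − 195 = 158; ΔP = 43 − 47 = -4.
Midpoints: P̄ = 45.00, Q̄ = 274.0.
ε = (ΔQ/ΔP)(P̄/Q̄) = (158/-4)(45.00/274.0).

-6.49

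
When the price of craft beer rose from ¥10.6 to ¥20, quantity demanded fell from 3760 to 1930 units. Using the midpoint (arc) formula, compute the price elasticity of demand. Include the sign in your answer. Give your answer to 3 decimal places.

ΔQ = 1930 − 3760 = -1830; ΔP = 20 − 10.6 = 9.4.
Midpoints: P̄ = 15.30, Q̄ = 2845.0.
ε = (ΔQ/ΔP)(P̄/Q̄) = (-1830/9.4)(15.30/2845.0).

-1.047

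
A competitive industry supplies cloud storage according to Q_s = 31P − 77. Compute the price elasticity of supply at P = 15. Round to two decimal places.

1.20

At P = 15, Q_s = 388.
dQ_s/dP = 31.
ε_s = (dQ_s/dP)(P/Q_s) = (31)(15/388).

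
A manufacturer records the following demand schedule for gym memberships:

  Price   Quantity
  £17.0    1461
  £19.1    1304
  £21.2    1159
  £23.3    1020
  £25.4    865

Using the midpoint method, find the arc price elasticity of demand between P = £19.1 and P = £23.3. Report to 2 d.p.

-1.23

At P = 19.1, Q = 1304; at P = 23.3, Q = 1020.
ΔQ = -284, ΔP = 4.2. Midpoints: P̄ = 21.20, Q̄ = 1162.0.
ε = (ΔQ/ΔP)(P̄/Q̄) = (-284/4.2)(21.20/1162.0).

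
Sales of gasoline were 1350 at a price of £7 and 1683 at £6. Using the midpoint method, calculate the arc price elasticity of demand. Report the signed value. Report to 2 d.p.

ΔQ = 1683 − 1350 = 333; ΔP = 6 − 7 = -1.
Midpoints: P̄ = 6.50, Q̄ = 1516.5.
ε = (ΔQ/ΔP)(P̄/Q̄) = (333/-1)(6.50/1516.5).

-1.43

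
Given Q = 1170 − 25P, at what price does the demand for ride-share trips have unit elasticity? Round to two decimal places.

23.40

For linear demand Q = a − bP, ε = −bP/(a − bP). |ε| = 1 when bP = a − bP, i.e. P = a/(2b).
P = 1170/(2·25) = 1170/50 = 23.4000.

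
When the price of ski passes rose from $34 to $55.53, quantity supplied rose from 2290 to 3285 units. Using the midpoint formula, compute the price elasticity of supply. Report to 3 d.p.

ΔQ = 3285 − 2290 = 995; ΔP = 55.53 − 34 = 21.53.
Midpoints: P̄ = 44.77, Q̄ = 2787.5.
ε_s = (ΔQ/ΔP)(P̄/Q̄) = (995/21.53)(44.77/2787.5).

0.742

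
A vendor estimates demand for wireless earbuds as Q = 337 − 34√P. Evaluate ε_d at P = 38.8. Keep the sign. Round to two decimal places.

-0.85

At P = 38.8, Q = 125.215.
dQ/dP = −34/(2√P) = -2.729.
ε = (dQ/dP)(P/Q) = (-2.729)(38.8/125.215).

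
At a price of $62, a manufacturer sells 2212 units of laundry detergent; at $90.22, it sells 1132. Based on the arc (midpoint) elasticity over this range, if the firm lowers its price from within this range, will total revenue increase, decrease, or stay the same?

increase

Arc ε = (-1080/28.22)(76.11/1672.0) ≈ -1.742.
|ε| = 1.74 > 1, so demand is elastic. A price cut therefore raises total revenue.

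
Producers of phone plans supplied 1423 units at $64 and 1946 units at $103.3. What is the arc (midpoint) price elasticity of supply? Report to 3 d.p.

0.661

ΔQ = 1946 − 1423 = 523; ΔP = 103.3 − 64 = 39.3.
Midpoints: P̄ = 83.65, Q̄ = 1684.5.
ε_s = (ΔQ/ΔP)(P̄/Q̄) = (523/39.3)(83.65/1684.5).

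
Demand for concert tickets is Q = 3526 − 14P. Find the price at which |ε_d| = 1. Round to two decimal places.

For linear demand Q = a − bP, ε = −bP/(a − bP). |ε| = 1 when bP = a − bP, i.e. P = a/(2b).
P = 3526/(2·14) = 3526/28 = 125.9286.

125.93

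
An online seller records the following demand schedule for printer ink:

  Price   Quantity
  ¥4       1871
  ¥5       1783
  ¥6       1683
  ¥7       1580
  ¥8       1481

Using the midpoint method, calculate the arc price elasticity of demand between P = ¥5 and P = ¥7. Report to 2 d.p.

-0.36

At P = 5, Q = 1783; at P = 7, Q = 1580.
ΔQ = -203, ΔP = 2. Midpoints: P̄ = 6.00, Q̄ = 1681.5.
ε = (ΔQ/ΔP)(P̄/Q̄) = (-203/2)(6.00/1681.5).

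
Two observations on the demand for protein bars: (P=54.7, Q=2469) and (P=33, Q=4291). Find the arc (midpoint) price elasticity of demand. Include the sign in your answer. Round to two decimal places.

-1.09

ΔQ = 4291 − 2469 = 1822; ΔP = 33 − 54.7 = -21.7.
Midpoints: P̄ = 43.85, Q̄ = 3380.0.
ε = (ΔQ/ΔP)(P̄/Q̄) = (1822/-21.7)(43.85/3380.0).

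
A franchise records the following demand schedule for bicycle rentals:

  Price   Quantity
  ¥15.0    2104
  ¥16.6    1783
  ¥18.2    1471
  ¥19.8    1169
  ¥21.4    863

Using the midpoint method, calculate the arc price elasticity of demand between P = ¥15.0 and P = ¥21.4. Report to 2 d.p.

-2.38

At P = 15.0, Q = 2104; at P = 21.4, Q = 863.
ΔQ = -1241, ΔP = 6.4. Midpoints: P̄ = 18.20, Q̄ = 1483.5.
ε = (ΔQ/ΔP)(P̄/Q̄) = (-1241/6.4)(18.20/1483.5).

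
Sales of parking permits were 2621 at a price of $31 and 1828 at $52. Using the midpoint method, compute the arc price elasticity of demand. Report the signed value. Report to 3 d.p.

-0.704

ΔQ = 1828 − 2621 = -793; ΔP = 52 − 31 = 21.
Midpoints: P̄ = 41.50, Q̄ = 2224.5.
ε = (ΔQ/ΔP)(P̄/Q̄) = (-793/21)(41.50/2224.5).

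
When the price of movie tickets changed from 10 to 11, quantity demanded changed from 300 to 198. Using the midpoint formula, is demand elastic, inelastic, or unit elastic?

elastic

Arc ε ≈ -4.301.
|ε| = 4.30 > 1.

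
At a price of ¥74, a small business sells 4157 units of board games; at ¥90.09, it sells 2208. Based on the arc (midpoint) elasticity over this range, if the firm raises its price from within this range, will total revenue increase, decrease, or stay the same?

decrease

Arc ε = (-1949/16.09)(82.05/3182.5) ≈ -3.123.
|ε| = 3.12 > 1, so demand is elastic. A price rise therefore reduces total revenue.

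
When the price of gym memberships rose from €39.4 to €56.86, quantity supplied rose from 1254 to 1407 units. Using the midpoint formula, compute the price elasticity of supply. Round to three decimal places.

0.317

ΔQ = 1407 − 1254 = 153; ΔP = 56.86 − 39.4 = 17.46.
Midpoints: P̄ = 48.13, Q̄ = 1330.5.
ε_s = (ΔQ/ΔP)(P̄/Q̄) = (153/17.46)(48.13/1330.5).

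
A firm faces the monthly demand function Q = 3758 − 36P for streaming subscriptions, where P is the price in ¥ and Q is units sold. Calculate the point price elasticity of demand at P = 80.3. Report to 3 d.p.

-3.333

At P = 80.3, Q = 867.200.
dQ/dP = −36.
ε = (dQ/dP)(P/Q) = (-36)(80.3/867.200).
|ε| > 1, so demand is elastic at this price.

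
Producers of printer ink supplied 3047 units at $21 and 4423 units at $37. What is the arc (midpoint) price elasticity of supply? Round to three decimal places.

0.668

ΔQ = 4423 − 3047 = 1376; ΔP = 37 − 21 = 16.
Midpoints: P̄ = 29.00, Q̄ = 3735.0.
ε_s = (ΔQ/ΔP)(P̄/Q̄) = (1376/16)(29.00/3735.0).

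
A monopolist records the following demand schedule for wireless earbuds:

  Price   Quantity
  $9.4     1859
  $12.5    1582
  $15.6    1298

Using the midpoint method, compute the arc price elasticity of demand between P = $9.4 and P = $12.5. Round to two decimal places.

-0.57

At P = 9.4, Q = 1859; at P = 12.5, Q = 1582.
ΔQ = -277, ΔP = 3.1. Midpoints: P̄ = 10.95, Q̄ = 1720.5.
ε = (ΔQ/ΔP)(P̄/Q̄) = (-277/3.1)(10.95/1720.5).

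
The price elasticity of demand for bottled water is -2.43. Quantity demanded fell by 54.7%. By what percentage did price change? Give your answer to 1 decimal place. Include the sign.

%ΔP ≈ %ΔQ / ε = (-54.7%)/(-2.43) = 22.51%.

22.5%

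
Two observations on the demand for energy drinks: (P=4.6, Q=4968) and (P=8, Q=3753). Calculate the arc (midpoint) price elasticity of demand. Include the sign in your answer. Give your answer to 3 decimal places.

ΔQ = 3753 − 4968 = -1215; ΔP = 8 − 4.6 = 3.4.
Midpoints: P̄ = 6.30, Q̄ = 4360.5.
ε = (ΔQ/ΔP)(P̄/Q̄) = (-1215/3.4)(6.30/4360.5).

-0.516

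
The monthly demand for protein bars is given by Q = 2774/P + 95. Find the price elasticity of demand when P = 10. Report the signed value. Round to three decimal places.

-0.745

At P = 10, Q = 372.400.
dQ/dP = −2774/P² = -27.740.
ε = (dQ/dP)(P/Q) = (-27.740)(10/372.400).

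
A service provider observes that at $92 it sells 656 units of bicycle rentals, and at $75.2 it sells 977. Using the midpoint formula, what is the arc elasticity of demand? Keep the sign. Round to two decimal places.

-1.96

ΔQ = 977 − 656 = 321; ΔP = 75.2 − 92 = -16.8.
Midpoints: P̄ = 83.60, Q̄ = 816.5.
ε = (ΔQ/ΔP)(P̄/Q̄) = (321/-16.8)(83.60/816.5).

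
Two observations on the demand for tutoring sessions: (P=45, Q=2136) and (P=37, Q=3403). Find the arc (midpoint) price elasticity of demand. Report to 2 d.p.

ΔQ = 3403 − 2136 = 1267; ΔP = 37 − 45 = -8.
Midpoints: P̄ = 41.00, Q̄ = 2769.5.
ε = (ΔQ/ΔP)(P̄/Q̄) = (1267/-8)(41.00/2769.5).

-2.34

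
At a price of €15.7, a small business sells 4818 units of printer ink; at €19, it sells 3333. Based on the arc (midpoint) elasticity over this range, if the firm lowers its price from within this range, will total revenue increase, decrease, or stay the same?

Arc ε = (-1485/3.3)(17.35/4075.5) ≈ -1.916.
|ε| = 1.92 > 1, so demand is elastic. A price cut therefore raises total revenue.

increase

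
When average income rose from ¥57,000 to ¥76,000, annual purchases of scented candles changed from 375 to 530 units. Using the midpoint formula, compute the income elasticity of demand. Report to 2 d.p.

ΔQ = 155, ΔI = 19000. Midpoints: Ī = 66,500, Q̄ = 452.5.
ε_I = (ΔQ/ΔI)(Ī/Q̄) = (155/19000)(66500/452.5).

1.20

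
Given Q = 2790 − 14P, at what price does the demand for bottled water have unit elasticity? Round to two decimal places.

For linear demand Q = a − bP, ε = −bP/(a − bP). |ε| = 1 when bP = a − bP, i.e. P = a/(2b).
P = 2790/(2·14) = 2790/28 = 99.6429.

99.64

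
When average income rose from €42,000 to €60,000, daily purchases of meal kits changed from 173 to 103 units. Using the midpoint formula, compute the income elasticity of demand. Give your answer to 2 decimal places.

ΔQ = -70, ΔI = 18000. Midpoints: Ī = 51,000, Q̄ = 138.0.
ε_I = (ΔQ/ΔI)(Ī/Q̄) = (-70/18000)(51000/138.0).
ε_I < 0, so the good is inferior.

-1.44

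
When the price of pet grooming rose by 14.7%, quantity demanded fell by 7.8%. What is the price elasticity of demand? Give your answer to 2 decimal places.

-0.53

ε = %ΔQ / %ΔP = (-7.8)/(14.7) = -0.531.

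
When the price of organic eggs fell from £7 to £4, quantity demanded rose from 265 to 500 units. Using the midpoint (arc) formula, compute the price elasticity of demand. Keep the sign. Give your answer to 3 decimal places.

ΔQ = 500 − 265 = 235; ΔP = 4 − 7 = -3.
Midpoints: P̄ = 5.50, Q̄ = 382.5.
ε = (ΔQ/ΔP)(P̄/Q̄) = (235/-3)(5.50/382.5).

-1.126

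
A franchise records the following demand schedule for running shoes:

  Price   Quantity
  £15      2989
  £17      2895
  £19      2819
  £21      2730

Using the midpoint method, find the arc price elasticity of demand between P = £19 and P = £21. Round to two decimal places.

-0.32

At P = 19, Q = 2819; at P = 21, Q = 2730.
ΔQ = -89, ΔP = 2. Midpoints: P̄ = 20.00, Q̄ = 2774.5.
ε = (ΔQ/ΔP)(P̄/Q̄) = (-89/2)(20.00/2774.5).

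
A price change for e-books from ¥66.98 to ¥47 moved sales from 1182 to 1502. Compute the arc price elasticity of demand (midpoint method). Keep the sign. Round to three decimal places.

-0.680

ΔQ = 1502 − 1182 = 320; ΔP = 47 − 66.98 = -19.98.
Midpoints: P̄ = 56.99, Q̄ = 1342.0.
ε = (ΔQ/ΔP)(P̄/Q̄) = (320/-19.98)(56.99/1342.0).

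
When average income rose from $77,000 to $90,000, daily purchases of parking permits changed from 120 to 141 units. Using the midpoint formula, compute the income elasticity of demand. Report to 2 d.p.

1.03

ΔQ = 21, ΔI = 13000. Midpoints: Ī = 83,500, Q̄ = 130.5.
ε_I = (ΔQ/ΔI)(Ī/Q̄) = (21/13000)(83500/130.5).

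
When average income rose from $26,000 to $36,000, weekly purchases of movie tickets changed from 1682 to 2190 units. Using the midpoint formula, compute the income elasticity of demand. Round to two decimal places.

0.81

ΔQ = 508, ΔI = 10000. Midpoints: Ī = 31,000, Q̄ = 1936.0.
ε_I = (ΔQ/ΔI)(Ī/Q̄) = (508/10000)(31000/1936.0).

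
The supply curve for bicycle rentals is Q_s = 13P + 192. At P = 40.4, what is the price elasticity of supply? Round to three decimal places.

0.732

At P = 40.4, Q_s = 717.20.
dQ_s/dP = 13.
ε_s = (dQ_s/dP)(P/Q_s) = (13)(40.4/717.20).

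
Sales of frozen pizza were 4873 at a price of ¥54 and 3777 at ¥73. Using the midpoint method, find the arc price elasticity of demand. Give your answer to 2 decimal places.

ΔQ = 3777 − 4873 = -1096; ΔP = 73 − 54 = 19.
Midpoints: P̄ = 63.50, Q̄ = 4325.0.
ε = (ΔQ/ΔP)(P̄/Q̄) = (-1096/19)(63.50/4325.0).

-0.85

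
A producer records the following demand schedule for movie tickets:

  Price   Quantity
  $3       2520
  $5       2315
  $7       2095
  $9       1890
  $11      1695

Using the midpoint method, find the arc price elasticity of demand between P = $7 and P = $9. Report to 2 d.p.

At P = 7, Q = 2095; at P = 9, Q = 1890.
ΔQ = -205, ΔP = 2. Midpoints: P̄ = 8.00, Q̄ = 1992.5.
ε = (ΔQ/ΔP)(P̄/Q̄) = (-205/2)(8.00/1992.5).

-0.41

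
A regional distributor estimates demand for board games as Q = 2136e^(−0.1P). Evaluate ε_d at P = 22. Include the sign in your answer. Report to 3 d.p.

-2.200

At P = 22, Q = 236.676.
dQ/dP = −0.1·2136e^(−0.1P) = −0.1Q = -23.668.
ε = (dQ/dP)(P/Q) = (-23.668)(22/236.676).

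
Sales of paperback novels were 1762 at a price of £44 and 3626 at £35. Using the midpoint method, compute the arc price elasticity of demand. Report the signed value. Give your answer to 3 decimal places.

ΔQ = 3626 − 1762 = 1864; ΔP = 35 − 44 = -9.
Midpoints: P̄ = 39.50, Q̄ = 2694.0.
ε = (ΔQ/ΔP)(P̄/Q̄) = (1864/-9)(39.50/2694.0).

-3.037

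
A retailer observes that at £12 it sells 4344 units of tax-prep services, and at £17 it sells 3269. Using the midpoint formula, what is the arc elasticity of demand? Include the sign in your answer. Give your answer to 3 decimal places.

ΔQ = 3269 − 4344 = -1075; ΔP = 17 − 12 = 5.
Midpoints: P̄ = 14.50, Q̄ = 3806.5.
ε = (ΔQ/ΔP)(P̄/Q̄) = (-1075/5)(14.50/3806.5).

-0.819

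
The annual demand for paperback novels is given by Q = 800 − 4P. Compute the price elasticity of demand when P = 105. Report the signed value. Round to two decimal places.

At P = 105, Q = 380.
dQ/dP = −4.
ε = (dQ/dP)(P/Q) = (-4)(105/380).

-1.11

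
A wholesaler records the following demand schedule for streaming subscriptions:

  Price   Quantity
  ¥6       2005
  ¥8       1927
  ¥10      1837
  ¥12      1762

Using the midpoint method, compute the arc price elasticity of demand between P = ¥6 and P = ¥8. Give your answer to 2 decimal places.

-0.14

At P = 6, Q = 2005; at P = 8, Q = 1927.
ΔQ = -78, ΔP = 2. Midpoints: P̄ = 7.00, Q̄ = 1966.0.
ε = (ΔQ/ΔP)(P̄/Q̄) = (-78/2)(7.00/1966.0).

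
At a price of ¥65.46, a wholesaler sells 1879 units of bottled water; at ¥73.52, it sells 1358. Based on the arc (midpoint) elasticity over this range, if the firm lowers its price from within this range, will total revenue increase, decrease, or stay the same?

increase

Arc ε = (-521/8.06)(69.49/1618.5) ≈ -2.775.
|ε| = 2.78 > 1, so demand is elastic. A price cut therefore raises total revenue.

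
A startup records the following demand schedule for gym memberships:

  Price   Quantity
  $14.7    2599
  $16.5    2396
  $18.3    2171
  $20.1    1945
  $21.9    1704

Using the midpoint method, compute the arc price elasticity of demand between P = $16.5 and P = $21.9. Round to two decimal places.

At P = 16.5, Q = 2396; at P = 21.9, Q = 1704.
ΔQ = -692, ΔP = 5.4. Midpoints: P̄ = 19.20, Q̄ = 2050.0.
ε = (ΔQ/ΔP)(P̄/Q̄) = (-692/5.4)(19.20/2050.0).

-1.20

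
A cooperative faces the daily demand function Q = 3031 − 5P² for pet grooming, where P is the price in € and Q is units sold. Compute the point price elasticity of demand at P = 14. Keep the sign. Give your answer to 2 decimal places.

-0.96

At P = 14, Q = 2051.
dQ/dP = −10P = -140.
ε = (dQ/dP)(P/Q) = (-140)(14/2051).
|ε| < 1, so demand is inelastic at this price.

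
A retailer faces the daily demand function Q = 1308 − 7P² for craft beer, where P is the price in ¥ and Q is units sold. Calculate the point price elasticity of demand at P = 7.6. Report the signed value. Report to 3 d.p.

At P = 7.6, Q = 903.680.
dQ/dP = −14P = -106.400.
ε = (dQ/dP)(P/Q) = (-106.400)(7.6/903.680).
|ε| < 1, so demand is inelastic at this price.

-0.895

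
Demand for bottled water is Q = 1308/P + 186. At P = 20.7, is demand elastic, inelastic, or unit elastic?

inelastic

Q = 249.188, dQ/dP = -3.053.
ε = (dQ/dP)(P/Q) ≈ -0.254.
|ε| = 0.25 < 1.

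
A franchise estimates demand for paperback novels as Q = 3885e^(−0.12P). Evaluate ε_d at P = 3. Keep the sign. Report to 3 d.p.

At P = 3, Q = 2710.473.
dQ/dP = −0.12·3885e^(−0.12P) = −0.12Q = -325.257.
ε = (dQ/dP)(P/Q) = (-325.257)(3/2710.473).

-0.360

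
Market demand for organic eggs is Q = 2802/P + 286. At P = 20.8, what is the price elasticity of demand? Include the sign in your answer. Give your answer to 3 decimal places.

-0.320

At P = 20.8, Q = 420.712.
dQ/dP = −2802/P² = -6.477.
ε = (dQ/dP)(P/Q) = (-6.477)(20.8/420.712).
|ε| < 1, so demand is inelastic at this price.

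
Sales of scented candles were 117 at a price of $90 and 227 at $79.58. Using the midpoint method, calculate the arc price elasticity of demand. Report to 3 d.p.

-5.204

ΔQ = 227 − 117 = 110; ΔP = 79.58 − 90 = -10.42.
Midpoints: P̄ = 84.79, Q̄ = 172.0.
ε = (ΔQ/ΔP)(P̄/Q̄) = (110/-10.42)(84.79/172.0).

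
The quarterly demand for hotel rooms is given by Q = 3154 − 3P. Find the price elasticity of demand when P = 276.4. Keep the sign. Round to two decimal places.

-0.36

At P = 276.4, Q = 2324.800.
dQ/dP = −3.
ε = (dQ/dP)(P/Q) = (-3)(276.4/2324.800).
|ε| < 1, so demand is inelastic at this price.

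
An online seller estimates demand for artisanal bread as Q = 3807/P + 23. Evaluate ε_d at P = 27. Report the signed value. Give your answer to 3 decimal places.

-0.860

At P = 27, Q = 164.
dQ/dP = −3807/P² = -5.222.
ε = (dQ/dP)(P/Q) = (-5.222)(27/164).
|ε| < 1, so demand is inelastic at this price.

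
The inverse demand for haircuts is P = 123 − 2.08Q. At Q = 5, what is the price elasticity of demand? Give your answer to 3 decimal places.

-10.827

At Q = 5, P = 123 − 2.08(5) = 112.60.
dP/dQ = −2.08, so dQ/dP = 1/(−2.08) = -0.481.
ε = (dQ/dP)(P/Q) = (-0.481)(112.60/5).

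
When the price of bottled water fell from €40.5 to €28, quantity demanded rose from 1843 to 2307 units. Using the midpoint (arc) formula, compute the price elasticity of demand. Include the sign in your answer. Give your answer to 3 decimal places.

-0.613

ΔQ = 2307 − 1843 = 464; ΔP = 28 − 40.5 = -12.5.
Midpoints: P̄ = 34.25, Q̄ = 2075.0.
ε = (ΔQ/ΔP)(P̄/Q̄) = (464/-12.5)(34.25/2075.0).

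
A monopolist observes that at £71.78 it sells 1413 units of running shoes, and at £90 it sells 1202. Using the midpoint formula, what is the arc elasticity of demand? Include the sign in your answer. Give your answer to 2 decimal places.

ΔQ = 1202 − 1413 = -211; ΔP = 90 − 71.78 = 18.22.
Midpoints: P̄ = 80.89, Q̄ = 1307.5.
ε = (ΔQ/ΔP)(P̄/Q̄) = (-211/18.22)(80.89/1307.5).

-0.72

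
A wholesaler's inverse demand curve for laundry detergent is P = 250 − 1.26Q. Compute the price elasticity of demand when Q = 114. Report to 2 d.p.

-0.74

At Q = 114, P = 250 − 1.26(114) = 106.36.
dP/dQ = −1.26, so dQ/dP = 1/(−1.26) = -0.794.
ε = (dQ/dP)(P/Q) = (-0.794)(106.36/114).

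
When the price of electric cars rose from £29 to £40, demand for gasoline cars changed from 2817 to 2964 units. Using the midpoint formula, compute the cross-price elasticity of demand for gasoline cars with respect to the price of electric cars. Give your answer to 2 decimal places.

ΔQ_x = 2964 − 2817 = 147; ΔP_y = 40 − 29 = 11.
Midpoints: P̄_y = 34.50, Q̄_x = 2890.5.
ε_xy = (ΔQ_x/ΔP_y)(P̄_y/Q̄_x) = (147/11)(34.50/2890.5).
ε_xy > 0, so the goods are substitutes.

0.16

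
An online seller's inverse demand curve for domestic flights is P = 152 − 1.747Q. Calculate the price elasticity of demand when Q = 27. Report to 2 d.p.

At Q = 27, P = 152 − 1.747(27) = 104.83.
dP/dQ = −1.747, so dQ/dP = 1/(−1.747) = -0.572.
ε = (dQ/dP)(P/Q) = (-0.572)(104.83/27).

-2.22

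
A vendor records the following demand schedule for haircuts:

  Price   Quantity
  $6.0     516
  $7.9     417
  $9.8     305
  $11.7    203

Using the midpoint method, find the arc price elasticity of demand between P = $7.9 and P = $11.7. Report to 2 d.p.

At P = 7.9, Q = 417; at P = 11.7, Q = 203.
ΔQ = -214, ΔP = 3.8. Midpoints: P̄ = 9.80, Q̄ = 310.0.
ε = (ΔQ/ΔP)(P̄/Q̄) = (-214/3.8)(9.80/310.0).

-1.78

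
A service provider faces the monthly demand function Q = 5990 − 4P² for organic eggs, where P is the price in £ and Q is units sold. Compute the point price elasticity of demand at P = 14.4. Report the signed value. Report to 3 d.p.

At P = 14.4, Q = 5160.560.
dQ/dP = −8P = -115.200.
ε = (dQ/dP)(P/Q) = (-115.200)(14.4/5160.560).

-0.321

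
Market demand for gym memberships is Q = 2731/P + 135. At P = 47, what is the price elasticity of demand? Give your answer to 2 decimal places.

-0.30

At P = 47, Q = 193.106.
dQ/dP = −2731/P² = -1.236.
ε = (dQ/dP)(P/Q) = (-1.236)(47/193.106).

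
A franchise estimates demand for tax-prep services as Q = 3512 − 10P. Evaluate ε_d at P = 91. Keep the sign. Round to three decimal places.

-0.350

At P = 91, Q = 2602.
dQ/dP = −10.
ε = (dQ/dP)(P/Q) = (-10)(91/2602).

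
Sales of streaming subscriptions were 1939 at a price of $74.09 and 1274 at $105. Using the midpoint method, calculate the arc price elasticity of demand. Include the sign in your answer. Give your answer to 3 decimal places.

ΔQ = 1274 − 1939 = -665; ΔP = 105 − 74.09 = 30.91.
Midpoints: P̄ = 89.55, Q̄ = 1606.5.
ε = (ΔQ/ΔP)(P̄/Q̄) = (-665/30.91)(89.55/1606.5).

-1.199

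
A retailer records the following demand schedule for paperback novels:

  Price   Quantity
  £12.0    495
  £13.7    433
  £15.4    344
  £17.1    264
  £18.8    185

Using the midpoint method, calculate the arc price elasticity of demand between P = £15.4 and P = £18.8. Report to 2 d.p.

At P = 15.4, Q = 344; at P = 18.8, Q = 185.
ΔQ = -159, ΔP = 3.4. Midpoints: P̄ = 17.10, Q̄ = 264.5.
ε = (ΔQ/ΔP)(P̄/Q̄) = (-159/3.4)(17.10/264.5).

-3.02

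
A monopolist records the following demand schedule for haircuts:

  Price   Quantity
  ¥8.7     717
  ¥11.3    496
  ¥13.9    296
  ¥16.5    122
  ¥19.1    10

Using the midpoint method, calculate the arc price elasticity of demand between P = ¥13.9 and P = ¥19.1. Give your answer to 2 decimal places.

-5.93

At P = 13.9, Q = 296; at P = 19.1, Q = 10.
ΔQ = -286, ΔP = 5.2. Midpoints: P̄ = 16.50, Q̄ = 153.0.
ε = (ΔQ/ΔP)(P̄/Q̄) = (-286/5.2)(16.50/153.0).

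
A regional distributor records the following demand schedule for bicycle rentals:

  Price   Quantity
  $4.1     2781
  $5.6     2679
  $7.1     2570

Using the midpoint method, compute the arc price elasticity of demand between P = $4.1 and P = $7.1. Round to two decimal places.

At P = 4.1, Q = 2781; at P = 7.1, Q = 2570.
ΔQ = -211, ΔP = 3.0. Midpoints: P̄ = 5.60, Q̄ = 2675.5.
ε = (ΔQ/ΔP)(P̄/Q̄) = (-211/3.0)(5.60/2675.5).

-0.15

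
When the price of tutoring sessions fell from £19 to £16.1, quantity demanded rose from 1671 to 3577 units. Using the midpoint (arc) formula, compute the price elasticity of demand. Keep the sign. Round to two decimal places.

-4.40

ΔQ = 3577 − 1671 = 1906; ΔP = 16.1 − 19 = -2.9.
Midpoints: P̄ = 17.55, Q̄ = 2624.0.
ε = (ΔQ/ΔP)(P̄/Q̄) = (1906/-2.9)(17.55/2624.0).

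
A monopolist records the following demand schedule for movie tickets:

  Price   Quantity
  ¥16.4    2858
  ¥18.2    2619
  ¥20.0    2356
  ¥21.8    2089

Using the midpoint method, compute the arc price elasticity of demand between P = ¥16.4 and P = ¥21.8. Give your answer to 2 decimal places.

At P = 16.4, Q = 2858; at P = 21.8, Q = 2089.
ΔQ = -769, ΔP = 5.4. Midpoints: P̄ = 19.10, Q̄ = 2473.5.
ε = (ΔQ/ΔP)(P̄/Q̄) = (-769/5.4)(19.10/2473.5).

-1.10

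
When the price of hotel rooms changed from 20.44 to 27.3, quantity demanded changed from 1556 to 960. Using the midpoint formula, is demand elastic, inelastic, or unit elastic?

Arc ε ≈ -1.649.
|ε| = 1.65 > 1.

elastic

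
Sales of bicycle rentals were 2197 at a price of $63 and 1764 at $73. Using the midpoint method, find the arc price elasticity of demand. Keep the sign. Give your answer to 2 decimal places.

ΔQ = 1764 − 2197 = -433; ΔP = 73 − 63 = 10.
Midpoints: P̄ = 68.00, Q̄ = 1980.5.
ε = (ΔQ/ΔP)(P̄/Q̄) = (-433/10)(68.00/1980.5).

-1.49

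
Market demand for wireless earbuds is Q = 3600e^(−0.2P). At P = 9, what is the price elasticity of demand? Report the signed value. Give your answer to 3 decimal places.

-1.800

At P = 9, Q = 595.076.
dQ/dP = −0.2·3600e^(−0.2P) = −0.2Q = -119.015.
ε = (dQ/dP)(P/Q) = (-119.015)(9/595.076).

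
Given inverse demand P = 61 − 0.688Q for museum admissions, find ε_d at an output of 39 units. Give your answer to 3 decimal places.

At Q = 39, P = 61 − 0.688(39) = 34.17.
dP/dQ = −0.688, so dQ/dP = 1/(−0.688) = -1.453.
ε = (dQ/dP)(P/Q) = (-1.453)(34.17/39).

-1.273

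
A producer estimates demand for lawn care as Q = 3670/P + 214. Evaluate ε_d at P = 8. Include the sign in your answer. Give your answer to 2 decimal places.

At P = 8, Q = 672.750.
dQ/dP = −3670/P² = -57.344.
ε = (dQ/dP)(P/Q) = (-57.344)(8/672.750).

-0.68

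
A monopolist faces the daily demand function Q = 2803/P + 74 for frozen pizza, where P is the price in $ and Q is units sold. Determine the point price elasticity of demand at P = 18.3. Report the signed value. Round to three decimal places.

At P = 18.3, Q = 227.169.
dQ/dP = −2803/P² = -8.370.
ε = (dQ/dP)(P/Q) = (-8.370)(18.3/227.169).

-0.674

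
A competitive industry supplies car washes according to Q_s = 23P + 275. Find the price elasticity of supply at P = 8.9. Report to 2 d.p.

At P = 8.9, Q_s = 479.70.
dQ_s/dP = 23.
ε_s = (dQ_s/dP)(P/Q_s) = (23)(8.9/479.70).

0.43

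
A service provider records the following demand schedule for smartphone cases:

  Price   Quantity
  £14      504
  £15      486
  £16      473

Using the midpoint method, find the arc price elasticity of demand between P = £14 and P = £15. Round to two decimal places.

At P = 14, Q = 504; at P = 15, Q = 486.
ΔQ = -18, ΔP = 1. Midpoints: P̄ = 14.50, Q̄ = 495.0.
ε = (ΔQ/ΔP)(P̄/Q̄) = (-18/1)(14.50/495.0).

-0.53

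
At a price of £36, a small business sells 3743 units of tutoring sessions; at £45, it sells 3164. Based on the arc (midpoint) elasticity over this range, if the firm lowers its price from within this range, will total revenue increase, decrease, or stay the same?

decrease

Arc ε = (-579/9)(40.50/3453.5) ≈ -0.754.
|ε| = 0.75 < 1, so demand is inelastic. A price cut therefore reduces total revenue.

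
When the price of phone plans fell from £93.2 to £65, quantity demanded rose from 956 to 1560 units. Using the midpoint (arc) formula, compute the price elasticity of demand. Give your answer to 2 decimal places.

ΔQ = 1560 − 956 = 604; ΔP = 65 − 93.2 = -28.2.
Midpoints: P̄ = 79.10, Q̄ = 1258.0.
ε = (ΔQ/ΔP)(P̄/Q̄) = (604/-28.2)(79.10/1258.0).

-1.35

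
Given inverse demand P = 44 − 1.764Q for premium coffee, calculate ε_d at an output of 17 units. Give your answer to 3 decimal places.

At Q = 17, P = 44 − 1.764(17) = 14.01.
dP/dQ = −1.764, so dQ/dP = 1/(−1.764) = -0.567.
ε = (dQ/dP)(P/Q) = (-0.567)(14.01/17).

-0.467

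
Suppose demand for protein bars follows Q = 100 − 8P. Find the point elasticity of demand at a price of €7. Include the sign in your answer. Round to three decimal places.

-1.273

At P = 7, Q = 44.
dQ/dP = −8.
ε = (dQ/dP)(P/Q) = (-8)(7/44).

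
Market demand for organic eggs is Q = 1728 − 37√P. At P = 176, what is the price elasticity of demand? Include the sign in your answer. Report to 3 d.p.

At P = 176, Q = 1237.140.
dQ/dP = −37/(2√P) = -1.394.
ε = (dQ/dP)(P/Q) = (-1.394)(176/1237.140).

-0.198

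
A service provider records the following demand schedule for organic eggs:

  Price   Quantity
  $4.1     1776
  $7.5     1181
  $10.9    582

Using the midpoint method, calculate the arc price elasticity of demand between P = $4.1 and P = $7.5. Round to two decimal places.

At P = 4.1, Q = 1776; at P = 7.5, Q = 1181.
ΔQ = -595, ΔP = 3.4. Midpoints: P̄ = 5.80, Q̄ = 1478.5.
ε = (ΔQ/ΔP)(P̄/Q̄) = (-595/3.4)(5.80/1478.5).

-0.69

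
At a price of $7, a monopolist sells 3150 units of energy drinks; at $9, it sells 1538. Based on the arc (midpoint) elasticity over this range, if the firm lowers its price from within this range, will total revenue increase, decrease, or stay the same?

Arc ε = (-1612/2)(8.00/2344.0) ≈ -2.751.
|ε| = 2.75 > 1, so demand is elastic. A price cut therefore raises total revenue.

increase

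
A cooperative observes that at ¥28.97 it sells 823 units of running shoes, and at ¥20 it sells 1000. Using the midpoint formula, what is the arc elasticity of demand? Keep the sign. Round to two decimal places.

-0.53

ΔQ = 1000 − 823 = 177; ΔP = 20 − 28.97 = -8.97.
Midpoints: P̄ = 24.48, Q̄ = 911.5.
ε = (ΔQ/ΔP)(P̄/Q̄) = (177/-8.97)(24.48/911.5).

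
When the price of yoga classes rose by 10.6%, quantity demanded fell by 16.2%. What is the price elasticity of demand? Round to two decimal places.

-1.53

ε = %ΔQ / %ΔP = (-16.2)/(10.6) = -1.528.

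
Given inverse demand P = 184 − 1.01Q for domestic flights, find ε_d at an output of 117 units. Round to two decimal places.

At Q = 117, P = 184 − 1.01(117) = 65.83.
dP/dQ = −1.01, so dQ/dP = 1/(−1.01) = -0.990.
ε = (dQ/dP)(P/Q) = (-0.990)(65.83/117).

-0.56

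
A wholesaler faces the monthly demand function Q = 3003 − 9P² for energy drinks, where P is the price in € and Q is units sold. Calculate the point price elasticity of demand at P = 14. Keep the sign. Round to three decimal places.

-2.847

At P = 14, Q = 1239.
dQ/dP = −18P = -252.
ε = (dQ/dP)(P/Q) = (-252)(14/1239).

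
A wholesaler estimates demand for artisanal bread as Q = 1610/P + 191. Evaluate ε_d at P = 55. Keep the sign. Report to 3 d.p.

-0.133

At P = 55, Q = 220.273.
dQ/dP = −1610/P² = -0.532.
ε = (dQ/dP)(P/Q) = (-0.532)(55/220.273).
|ε| < 1, so demand is inelastic at this price.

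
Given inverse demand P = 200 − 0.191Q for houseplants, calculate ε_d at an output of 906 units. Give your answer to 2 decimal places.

At Q = 906, P = 200 − 0.191(906) = 26.95.
dP/dQ = −0.191, so dQ/dP = 1/(−0.191) = -5.236.
ε = (dQ/dP)(P/Q) = (-5.236)(26.95/906).

-0.16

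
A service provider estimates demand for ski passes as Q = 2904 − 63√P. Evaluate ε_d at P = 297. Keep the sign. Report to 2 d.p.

-0.30

At P = 297, Q = 1818.278.
dQ/dP = −63/(2√P) = -1.828.
ε = (dQ/dP)(P/Q) = (-1.828)(297/1818.278).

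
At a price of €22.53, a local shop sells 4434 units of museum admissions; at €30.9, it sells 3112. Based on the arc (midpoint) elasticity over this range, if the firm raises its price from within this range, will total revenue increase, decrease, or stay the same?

decrease

Arc ε = (-1322/8.37)(26.71/3773.0) ≈ -1.118.
|ε| = 1.12 > 1, so demand is elastic. A price rise therefore reduces total revenue.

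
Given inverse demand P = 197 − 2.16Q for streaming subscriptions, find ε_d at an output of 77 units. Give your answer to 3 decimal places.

-0.184

At Q = 77, P = 197 − 2.16(77) = 30.68.
dP/dQ = −2.16, so dQ/dP = 1/(−2.16) = -0.463.
ε = (dQ/dP)(P/Q) = (-0.463)(30.68/77).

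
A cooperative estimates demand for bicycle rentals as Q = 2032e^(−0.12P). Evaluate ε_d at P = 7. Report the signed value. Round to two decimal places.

-0.84

At P = 7, Q = 877.236.
dQ/dP = −0.12·2032e^(−0.12P) = −0.12Q = -105.268.
ε = (dQ/dP)(P/Q) = (-105.268)(7/877.236).
|ε| < 1, so demand is inelastic at this price.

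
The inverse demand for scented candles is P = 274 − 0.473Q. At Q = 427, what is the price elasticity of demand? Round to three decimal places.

At Q = 427, P = 274 − 0.473(427) = 72.03.
dP/dQ = −0.473, so dQ/dP = 1/(−0.473) = -2.114.
ε = (dQ/dP)(P/Q) = (-2.114)(72.03/427).

-0.357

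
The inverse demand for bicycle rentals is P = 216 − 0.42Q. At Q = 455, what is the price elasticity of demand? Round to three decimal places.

At Q = 455, P = 216 − 0.42(455) = 24.90.
dP/dQ = −0.42, so dQ/dP = 1/(−0.42) = -2.381.
ε = (dQ/dP)(P/Q) = (-2.381)(24.90/455).

-0.130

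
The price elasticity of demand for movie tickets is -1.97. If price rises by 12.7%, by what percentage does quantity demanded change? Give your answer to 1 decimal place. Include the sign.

-25.0%

%ΔQ ≈ ε × %ΔP = (-1.97)(12.7%) = -25.02%.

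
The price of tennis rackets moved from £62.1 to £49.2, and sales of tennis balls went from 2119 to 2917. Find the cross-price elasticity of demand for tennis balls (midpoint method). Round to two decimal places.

ΔQ_x = 2917 − 2119 = 798; ΔP_y = 49.2 − 62.1 = -12.9.
Midpoints: P̄_y = 55.65, Q̄_x = 2518.0.
ε_xy = (ΔQ_x/ΔP_y)(P̄_y/Q̄_x) = (798/-12.9)(55.65/2518.0).

-1.37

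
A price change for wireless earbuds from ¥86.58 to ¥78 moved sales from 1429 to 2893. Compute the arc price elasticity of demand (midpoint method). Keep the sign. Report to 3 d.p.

ΔQ = 2893 − 1429 = 1464; ΔP = 78 − 86.58 = -8.58.
Midpoints: P̄ = 82.29, Q̄ = 2161.0.
ε = (ΔQ/ΔP)(P̄/Q̄) = (1464/-8.58)(82.29/2161.0).

-6.497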